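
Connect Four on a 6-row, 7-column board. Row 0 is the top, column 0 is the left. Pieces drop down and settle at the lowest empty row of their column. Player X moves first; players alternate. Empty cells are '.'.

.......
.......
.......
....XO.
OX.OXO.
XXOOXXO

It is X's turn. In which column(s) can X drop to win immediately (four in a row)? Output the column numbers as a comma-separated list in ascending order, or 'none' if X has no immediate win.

Answer: 4

Derivation:
col 0: drop X → no win
col 1: drop X → no win
col 2: drop X → no win
col 3: drop X → no win
col 4: drop X → WIN!
col 5: drop X → no win
col 6: drop X → no win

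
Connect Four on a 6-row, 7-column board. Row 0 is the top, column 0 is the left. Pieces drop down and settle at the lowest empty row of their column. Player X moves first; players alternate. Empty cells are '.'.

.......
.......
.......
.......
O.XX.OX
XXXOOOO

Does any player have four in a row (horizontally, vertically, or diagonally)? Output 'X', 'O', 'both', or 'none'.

O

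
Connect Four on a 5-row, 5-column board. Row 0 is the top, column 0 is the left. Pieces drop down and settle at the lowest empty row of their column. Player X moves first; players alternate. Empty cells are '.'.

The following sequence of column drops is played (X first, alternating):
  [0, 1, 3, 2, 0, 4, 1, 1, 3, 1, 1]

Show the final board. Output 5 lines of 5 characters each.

Answer: .X...
.O...
.O...
XX.X.
XOOXO

Derivation:
Move 1: X drops in col 0, lands at row 4
Move 2: O drops in col 1, lands at row 4
Move 3: X drops in col 3, lands at row 4
Move 4: O drops in col 2, lands at row 4
Move 5: X drops in col 0, lands at row 3
Move 6: O drops in col 4, lands at row 4
Move 7: X drops in col 1, lands at row 3
Move 8: O drops in col 1, lands at row 2
Move 9: X drops in col 3, lands at row 3
Move 10: O drops in col 1, lands at row 1
Move 11: X drops in col 1, lands at row 0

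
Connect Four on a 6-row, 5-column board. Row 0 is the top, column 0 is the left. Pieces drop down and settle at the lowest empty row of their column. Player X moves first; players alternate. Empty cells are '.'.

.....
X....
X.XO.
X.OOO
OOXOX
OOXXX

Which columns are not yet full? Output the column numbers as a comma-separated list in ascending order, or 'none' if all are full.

col 0: top cell = '.' → open
col 1: top cell = '.' → open
col 2: top cell = '.' → open
col 3: top cell = '.' → open
col 4: top cell = '.' → open

Answer: 0,1,2,3,4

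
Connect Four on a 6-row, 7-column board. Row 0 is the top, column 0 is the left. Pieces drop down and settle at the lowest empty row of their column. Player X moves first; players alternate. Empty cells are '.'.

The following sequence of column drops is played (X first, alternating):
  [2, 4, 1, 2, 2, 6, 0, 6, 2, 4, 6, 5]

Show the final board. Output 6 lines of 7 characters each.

Move 1: X drops in col 2, lands at row 5
Move 2: O drops in col 4, lands at row 5
Move 3: X drops in col 1, lands at row 5
Move 4: O drops in col 2, lands at row 4
Move 5: X drops in col 2, lands at row 3
Move 6: O drops in col 6, lands at row 5
Move 7: X drops in col 0, lands at row 5
Move 8: O drops in col 6, lands at row 4
Move 9: X drops in col 2, lands at row 2
Move 10: O drops in col 4, lands at row 4
Move 11: X drops in col 6, lands at row 3
Move 12: O drops in col 5, lands at row 5

Answer: .......
.......
..X....
..X...X
..O.O.O
XXX.OOO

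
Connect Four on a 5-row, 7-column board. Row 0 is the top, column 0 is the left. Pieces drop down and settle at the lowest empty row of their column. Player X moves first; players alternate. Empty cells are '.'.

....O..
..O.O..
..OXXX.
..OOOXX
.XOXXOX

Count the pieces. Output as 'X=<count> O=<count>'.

X=9 O=9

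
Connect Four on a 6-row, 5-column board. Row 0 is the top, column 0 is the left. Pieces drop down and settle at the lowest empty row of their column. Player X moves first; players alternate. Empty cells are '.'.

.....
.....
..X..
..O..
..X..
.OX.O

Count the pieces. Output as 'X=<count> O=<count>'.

X=3 O=3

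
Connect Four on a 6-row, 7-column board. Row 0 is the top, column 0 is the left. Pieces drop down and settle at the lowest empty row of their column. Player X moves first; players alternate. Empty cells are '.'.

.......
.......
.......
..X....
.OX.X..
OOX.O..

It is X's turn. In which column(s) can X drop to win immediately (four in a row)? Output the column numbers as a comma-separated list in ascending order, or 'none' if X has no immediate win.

Answer: 2

Derivation:
col 0: drop X → no win
col 1: drop X → no win
col 2: drop X → WIN!
col 3: drop X → no win
col 4: drop X → no win
col 5: drop X → no win
col 6: drop X → no win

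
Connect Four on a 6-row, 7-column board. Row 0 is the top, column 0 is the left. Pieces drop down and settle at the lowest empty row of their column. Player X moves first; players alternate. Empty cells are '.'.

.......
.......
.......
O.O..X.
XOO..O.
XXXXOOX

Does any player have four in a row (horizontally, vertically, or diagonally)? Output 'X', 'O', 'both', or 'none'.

X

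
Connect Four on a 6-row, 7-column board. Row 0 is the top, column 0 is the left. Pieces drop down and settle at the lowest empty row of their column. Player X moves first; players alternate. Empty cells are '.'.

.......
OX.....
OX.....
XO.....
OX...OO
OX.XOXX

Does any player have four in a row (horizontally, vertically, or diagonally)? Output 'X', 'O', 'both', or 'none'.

none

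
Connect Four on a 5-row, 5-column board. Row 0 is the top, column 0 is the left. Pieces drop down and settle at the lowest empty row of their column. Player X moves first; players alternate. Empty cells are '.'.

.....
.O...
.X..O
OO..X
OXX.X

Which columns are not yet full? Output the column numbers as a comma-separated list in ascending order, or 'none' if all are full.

col 0: top cell = '.' → open
col 1: top cell = '.' → open
col 2: top cell = '.' → open
col 3: top cell = '.' → open
col 4: top cell = '.' → open

Answer: 0,1,2,3,4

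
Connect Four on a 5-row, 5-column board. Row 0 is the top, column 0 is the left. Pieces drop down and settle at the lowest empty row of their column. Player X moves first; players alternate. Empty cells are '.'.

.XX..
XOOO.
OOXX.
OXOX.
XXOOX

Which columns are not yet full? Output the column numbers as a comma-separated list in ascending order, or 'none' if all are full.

Answer: 0,3,4

Derivation:
col 0: top cell = '.' → open
col 1: top cell = 'X' → FULL
col 2: top cell = 'X' → FULL
col 3: top cell = '.' → open
col 4: top cell = '.' → open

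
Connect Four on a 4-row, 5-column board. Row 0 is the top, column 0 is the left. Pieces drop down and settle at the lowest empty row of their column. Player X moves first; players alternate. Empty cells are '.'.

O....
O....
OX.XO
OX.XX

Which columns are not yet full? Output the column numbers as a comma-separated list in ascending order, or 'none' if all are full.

col 0: top cell = 'O' → FULL
col 1: top cell = '.' → open
col 2: top cell = '.' → open
col 3: top cell = '.' → open
col 4: top cell = '.' → open

Answer: 1,2,3,4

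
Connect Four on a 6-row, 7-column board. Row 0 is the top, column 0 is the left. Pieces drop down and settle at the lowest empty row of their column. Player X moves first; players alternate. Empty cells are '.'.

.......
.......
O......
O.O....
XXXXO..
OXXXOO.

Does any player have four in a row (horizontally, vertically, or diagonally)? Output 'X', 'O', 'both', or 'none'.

X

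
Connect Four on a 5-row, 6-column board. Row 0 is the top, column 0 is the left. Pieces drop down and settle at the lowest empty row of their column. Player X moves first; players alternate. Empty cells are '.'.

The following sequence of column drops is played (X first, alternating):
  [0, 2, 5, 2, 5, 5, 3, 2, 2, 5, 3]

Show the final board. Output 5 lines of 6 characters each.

Move 1: X drops in col 0, lands at row 4
Move 2: O drops in col 2, lands at row 4
Move 3: X drops in col 5, lands at row 4
Move 4: O drops in col 2, lands at row 3
Move 5: X drops in col 5, lands at row 3
Move 6: O drops in col 5, lands at row 2
Move 7: X drops in col 3, lands at row 4
Move 8: O drops in col 2, lands at row 2
Move 9: X drops in col 2, lands at row 1
Move 10: O drops in col 5, lands at row 1
Move 11: X drops in col 3, lands at row 3

Answer: ......
..X..O
..O..O
..OX.X
X.OX.X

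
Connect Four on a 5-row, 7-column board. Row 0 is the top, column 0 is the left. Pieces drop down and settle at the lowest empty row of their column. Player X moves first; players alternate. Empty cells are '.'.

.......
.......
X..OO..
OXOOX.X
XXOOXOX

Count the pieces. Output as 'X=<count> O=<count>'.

X=8 O=8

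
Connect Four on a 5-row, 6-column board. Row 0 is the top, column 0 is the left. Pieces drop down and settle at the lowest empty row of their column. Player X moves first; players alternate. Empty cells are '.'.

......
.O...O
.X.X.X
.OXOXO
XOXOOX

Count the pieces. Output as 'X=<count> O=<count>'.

X=8 O=8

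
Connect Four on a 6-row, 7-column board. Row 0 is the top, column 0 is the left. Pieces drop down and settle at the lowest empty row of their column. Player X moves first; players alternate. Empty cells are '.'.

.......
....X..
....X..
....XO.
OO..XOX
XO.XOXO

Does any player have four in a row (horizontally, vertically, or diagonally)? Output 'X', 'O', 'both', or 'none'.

X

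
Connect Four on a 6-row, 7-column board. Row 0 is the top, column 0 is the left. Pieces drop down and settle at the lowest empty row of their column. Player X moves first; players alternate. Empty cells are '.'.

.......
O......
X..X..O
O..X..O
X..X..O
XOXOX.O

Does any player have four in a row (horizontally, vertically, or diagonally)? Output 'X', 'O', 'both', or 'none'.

O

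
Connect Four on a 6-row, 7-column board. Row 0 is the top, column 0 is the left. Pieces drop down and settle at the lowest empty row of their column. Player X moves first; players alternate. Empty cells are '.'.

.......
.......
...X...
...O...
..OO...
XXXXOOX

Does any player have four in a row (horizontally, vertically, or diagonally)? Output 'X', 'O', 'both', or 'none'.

X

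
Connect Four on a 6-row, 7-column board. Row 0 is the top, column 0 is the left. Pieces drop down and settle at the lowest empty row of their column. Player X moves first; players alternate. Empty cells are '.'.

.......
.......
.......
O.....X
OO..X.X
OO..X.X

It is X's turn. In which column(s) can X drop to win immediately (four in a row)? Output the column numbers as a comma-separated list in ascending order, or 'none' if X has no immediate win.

Answer: 6

Derivation:
col 0: drop X → no win
col 1: drop X → no win
col 2: drop X → no win
col 3: drop X → no win
col 4: drop X → no win
col 5: drop X → no win
col 6: drop X → WIN!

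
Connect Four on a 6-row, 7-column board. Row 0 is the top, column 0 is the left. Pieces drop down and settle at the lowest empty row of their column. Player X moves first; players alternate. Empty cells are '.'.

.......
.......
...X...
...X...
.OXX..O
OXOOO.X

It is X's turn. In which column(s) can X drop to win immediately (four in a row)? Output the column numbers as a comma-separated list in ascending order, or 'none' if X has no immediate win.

Answer: 3

Derivation:
col 0: drop X → no win
col 1: drop X → no win
col 2: drop X → no win
col 3: drop X → WIN!
col 4: drop X → no win
col 5: drop X → no win
col 6: drop X → no win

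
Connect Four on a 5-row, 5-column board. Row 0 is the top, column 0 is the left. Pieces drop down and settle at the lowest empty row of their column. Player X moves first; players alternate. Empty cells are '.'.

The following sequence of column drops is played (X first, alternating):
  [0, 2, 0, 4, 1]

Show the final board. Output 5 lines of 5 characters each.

Move 1: X drops in col 0, lands at row 4
Move 2: O drops in col 2, lands at row 4
Move 3: X drops in col 0, lands at row 3
Move 4: O drops in col 4, lands at row 4
Move 5: X drops in col 1, lands at row 4

Answer: .....
.....
.....
X....
XXO.O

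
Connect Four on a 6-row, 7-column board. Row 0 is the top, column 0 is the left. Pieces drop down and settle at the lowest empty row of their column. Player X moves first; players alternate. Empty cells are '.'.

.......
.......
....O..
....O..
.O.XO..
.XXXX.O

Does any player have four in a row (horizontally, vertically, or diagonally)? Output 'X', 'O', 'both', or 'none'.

X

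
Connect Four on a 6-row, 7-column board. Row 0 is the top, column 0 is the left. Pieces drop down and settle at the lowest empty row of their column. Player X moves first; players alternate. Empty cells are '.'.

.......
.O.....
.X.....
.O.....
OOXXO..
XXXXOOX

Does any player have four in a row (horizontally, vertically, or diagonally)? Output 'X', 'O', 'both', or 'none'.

X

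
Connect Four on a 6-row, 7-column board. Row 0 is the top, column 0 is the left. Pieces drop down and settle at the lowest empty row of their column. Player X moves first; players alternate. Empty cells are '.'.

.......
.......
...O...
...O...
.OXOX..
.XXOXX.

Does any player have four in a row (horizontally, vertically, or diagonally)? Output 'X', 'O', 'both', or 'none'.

O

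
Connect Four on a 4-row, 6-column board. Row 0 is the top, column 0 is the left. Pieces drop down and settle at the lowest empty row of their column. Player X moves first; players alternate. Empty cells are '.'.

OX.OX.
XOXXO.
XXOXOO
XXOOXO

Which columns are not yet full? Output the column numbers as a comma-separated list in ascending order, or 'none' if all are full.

col 0: top cell = 'O' → FULL
col 1: top cell = 'X' → FULL
col 2: top cell = '.' → open
col 3: top cell = 'O' → FULL
col 4: top cell = 'X' → FULL
col 5: top cell = '.' → open

Answer: 2,5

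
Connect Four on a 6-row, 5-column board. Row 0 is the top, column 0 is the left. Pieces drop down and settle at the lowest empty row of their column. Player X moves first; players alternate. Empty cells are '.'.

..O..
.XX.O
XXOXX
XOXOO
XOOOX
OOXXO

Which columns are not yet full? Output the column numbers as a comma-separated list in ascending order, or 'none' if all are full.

Answer: 0,1,3,4

Derivation:
col 0: top cell = '.' → open
col 1: top cell = '.' → open
col 2: top cell = 'O' → FULL
col 3: top cell = '.' → open
col 4: top cell = '.' → open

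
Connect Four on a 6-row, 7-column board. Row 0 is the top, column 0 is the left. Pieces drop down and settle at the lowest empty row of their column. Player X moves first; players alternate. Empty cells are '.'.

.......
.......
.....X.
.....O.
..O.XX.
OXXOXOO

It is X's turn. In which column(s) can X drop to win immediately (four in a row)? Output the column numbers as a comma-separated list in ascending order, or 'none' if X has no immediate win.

Answer: none

Derivation:
col 0: drop X → no win
col 1: drop X → no win
col 2: drop X → no win
col 3: drop X → no win
col 4: drop X → no win
col 5: drop X → no win
col 6: drop X → no win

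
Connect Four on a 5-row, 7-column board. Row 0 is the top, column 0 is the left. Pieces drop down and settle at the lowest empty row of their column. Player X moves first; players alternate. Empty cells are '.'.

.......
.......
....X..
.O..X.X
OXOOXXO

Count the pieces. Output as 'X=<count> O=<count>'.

X=6 O=5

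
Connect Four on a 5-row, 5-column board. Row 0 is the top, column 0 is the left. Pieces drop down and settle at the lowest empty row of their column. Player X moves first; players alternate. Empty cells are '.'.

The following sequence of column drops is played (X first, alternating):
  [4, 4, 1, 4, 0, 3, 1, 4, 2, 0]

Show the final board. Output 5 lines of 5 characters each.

Answer: .....
....O
....O
OX..O
XXXOX

Derivation:
Move 1: X drops in col 4, lands at row 4
Move 2: O drops in col 4, lands at row 3
Move 3: X drops in col 1, lands at row 4
Move 4: O drops in col 4, lands at row 2
Move 5: X drops in col 0, lands at row 4
Move 6: O drops in col 3, lands at row 4
Move 7: X drops in col 1, lands at row 3
Move 8: O drops in col 4, lands at row 1
Move 9: X drops in col 2, lands at row 4
Move 10: O drops in col 0, lands at row 3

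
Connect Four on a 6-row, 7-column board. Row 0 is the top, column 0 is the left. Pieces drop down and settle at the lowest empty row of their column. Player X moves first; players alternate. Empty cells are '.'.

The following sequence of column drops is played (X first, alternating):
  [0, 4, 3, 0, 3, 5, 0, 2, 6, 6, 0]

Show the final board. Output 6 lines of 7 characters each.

Answer: .......
.......
X......
X......
O..X..O
X.OXOOX

Derivation:
Move 1: X drops in col 0, lands at row 5
Move 2: O drops in col 4, lands at row 5
Move 3: X drops in col 3, lands at row 5
Move 4: O drops in col 0, lands at row 4
Move 5: X drops in col 3, lands at row 4
Move 6: O drops in col 5, lands at row 5
Move 7: X drops in col 0, lands at row 3
Move 8: O drops in col 2, lands at row 5
Move 9: X drops in col 6, lands at row 5
Move 10: O drops in col 6, lands at row 4
Move 11: X drops in col 0, lands at row 2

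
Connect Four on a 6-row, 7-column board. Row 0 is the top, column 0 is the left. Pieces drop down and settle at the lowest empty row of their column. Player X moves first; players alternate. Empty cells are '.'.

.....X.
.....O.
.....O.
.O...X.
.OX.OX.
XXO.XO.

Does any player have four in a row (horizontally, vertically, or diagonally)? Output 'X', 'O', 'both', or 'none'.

none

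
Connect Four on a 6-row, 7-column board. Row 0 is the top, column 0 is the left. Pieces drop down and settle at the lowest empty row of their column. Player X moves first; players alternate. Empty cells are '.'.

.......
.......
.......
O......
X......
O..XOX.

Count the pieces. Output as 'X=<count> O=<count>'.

X=3 O=3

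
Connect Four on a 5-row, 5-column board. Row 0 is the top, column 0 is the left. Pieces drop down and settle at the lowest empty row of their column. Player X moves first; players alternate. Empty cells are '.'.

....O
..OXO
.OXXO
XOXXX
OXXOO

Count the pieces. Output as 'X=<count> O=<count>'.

X=9 O=9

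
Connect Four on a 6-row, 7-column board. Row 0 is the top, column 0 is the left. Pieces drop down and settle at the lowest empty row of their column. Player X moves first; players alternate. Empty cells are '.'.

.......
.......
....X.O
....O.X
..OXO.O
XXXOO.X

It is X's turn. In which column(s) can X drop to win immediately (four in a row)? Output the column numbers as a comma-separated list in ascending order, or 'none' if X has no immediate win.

Answer: none

Derivation:
col 0: drop X → no win
col 1: drop X → no win
col 2: drop X → no win
col 3: drop X → no win
col 4: drop X → no win
col 5: drop X → no win
col 6: drop X → no win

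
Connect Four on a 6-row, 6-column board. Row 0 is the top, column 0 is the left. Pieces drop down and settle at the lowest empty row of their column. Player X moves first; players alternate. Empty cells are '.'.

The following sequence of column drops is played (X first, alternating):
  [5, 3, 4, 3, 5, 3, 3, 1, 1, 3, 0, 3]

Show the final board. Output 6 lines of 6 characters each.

Move 1: X drops in col 5, lands at row 5
Move 2: O drops in col 3, lands at row 5
Move 3: X drops in col 4, lands at row 5
Move 4: O drops in col 3, lands at row 4
Move 5: X drops in col 5, lands at row 4
Move 6: O drops in col 3, lands at row 3
Move 7: X drops in col 3, lands at row 2
Move 8: O drops in col 1, lands at row 5
Move 9: X drops in col 1, lands at row 4
Move 10: O drops in col 3, lands at row 1
Move 11: X drops in col 0, lands at row 5
Move 12: O drops in col 3, lands at row 0

Answer: ...O..
...O..
...X..
...O..
.X.O.X
XO.OXX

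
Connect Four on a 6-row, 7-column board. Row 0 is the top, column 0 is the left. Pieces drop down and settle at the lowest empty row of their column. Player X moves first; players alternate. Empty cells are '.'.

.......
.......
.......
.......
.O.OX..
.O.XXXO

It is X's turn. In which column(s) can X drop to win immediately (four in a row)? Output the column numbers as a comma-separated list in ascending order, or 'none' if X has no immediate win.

Answer: 2

Derivation:
col 0: drop X → no win
col 1: drop X → no win
col 2: drop X → WIN!
col 3: drop X → no win
col 4: drop X → no win
col 5: drop X → no win
col 6: drop X → no win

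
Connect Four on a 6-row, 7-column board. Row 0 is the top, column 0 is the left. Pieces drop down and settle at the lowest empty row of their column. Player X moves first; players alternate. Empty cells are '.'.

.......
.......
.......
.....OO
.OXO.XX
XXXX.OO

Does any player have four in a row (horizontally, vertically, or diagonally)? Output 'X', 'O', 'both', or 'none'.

X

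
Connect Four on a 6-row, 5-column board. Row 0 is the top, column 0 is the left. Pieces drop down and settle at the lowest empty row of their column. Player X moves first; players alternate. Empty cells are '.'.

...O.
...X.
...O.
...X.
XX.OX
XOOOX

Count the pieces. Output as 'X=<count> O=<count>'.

X=7 O=6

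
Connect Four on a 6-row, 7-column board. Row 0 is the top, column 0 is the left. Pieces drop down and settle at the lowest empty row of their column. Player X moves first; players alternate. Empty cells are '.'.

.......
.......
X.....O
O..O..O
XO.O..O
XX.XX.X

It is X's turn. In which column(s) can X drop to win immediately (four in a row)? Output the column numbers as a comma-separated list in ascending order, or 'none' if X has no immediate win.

Answer: 2,5

Derivation:
col 0: drop X → no win
col 1: drop X → no win
col 2: drop X → WIN!
col 3: drop X → no win
col 4: drop X → no win
col 5: drop X → WIN!
col 6: drop X → no win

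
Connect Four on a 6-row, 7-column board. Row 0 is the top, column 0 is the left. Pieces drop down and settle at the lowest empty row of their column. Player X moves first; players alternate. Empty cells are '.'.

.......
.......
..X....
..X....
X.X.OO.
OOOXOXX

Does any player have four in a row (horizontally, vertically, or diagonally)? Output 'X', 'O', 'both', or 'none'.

none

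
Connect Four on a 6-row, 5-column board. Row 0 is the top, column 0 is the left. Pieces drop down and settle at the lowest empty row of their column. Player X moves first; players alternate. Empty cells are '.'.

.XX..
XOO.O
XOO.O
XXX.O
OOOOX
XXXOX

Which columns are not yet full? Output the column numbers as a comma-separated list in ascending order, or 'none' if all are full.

col 0: top cell = '.' → open
col 1: top cell = 'X' → FULL
col 2: top cell = 'X' → FULL
col 3: top cell = '.' → open
col 4: top cell = '.' → open

Answer: 0,3,4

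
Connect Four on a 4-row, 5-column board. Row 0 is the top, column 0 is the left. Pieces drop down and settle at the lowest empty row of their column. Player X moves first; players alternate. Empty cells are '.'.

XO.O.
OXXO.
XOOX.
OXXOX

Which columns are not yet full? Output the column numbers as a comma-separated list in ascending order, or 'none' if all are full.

col 0: top cell = 'X' → FULL
col 1: top cell = 'O' → FULL
col 2: top cell = '.' → open
col 3: top cell = 'O' → FULL
col 4: top cell = '.' → open

Answer: 2,4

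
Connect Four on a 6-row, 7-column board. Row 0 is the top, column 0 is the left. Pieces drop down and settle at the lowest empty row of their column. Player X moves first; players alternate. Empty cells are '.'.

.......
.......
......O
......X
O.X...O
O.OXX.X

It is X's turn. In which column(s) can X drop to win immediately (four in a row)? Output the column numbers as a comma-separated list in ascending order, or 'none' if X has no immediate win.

Answer: 5

Derivation:
col 0: drop X → no win
col 1: drop X → no win
col 2: drop X → no win
col 3: drop X → no win
col 4: drop X → no win
col 5: drop X → WIN!
col 6: drop X → no win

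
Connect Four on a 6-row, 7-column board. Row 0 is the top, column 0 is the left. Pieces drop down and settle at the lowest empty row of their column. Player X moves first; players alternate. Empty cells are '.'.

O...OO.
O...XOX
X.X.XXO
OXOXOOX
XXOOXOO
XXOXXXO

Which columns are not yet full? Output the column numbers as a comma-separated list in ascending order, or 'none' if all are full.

Answer: 1,2,3,6

Derivation:
col 0: top cell = 'O' → FULL
col 1: top cell = '.' → open
col 2: top cell = '.' → open
col 3: top cell = '.' → open
col 4: top cell = 'O' → FULL
col 5: top cell = 'O' → FULL
col 6: top cell = '.' → open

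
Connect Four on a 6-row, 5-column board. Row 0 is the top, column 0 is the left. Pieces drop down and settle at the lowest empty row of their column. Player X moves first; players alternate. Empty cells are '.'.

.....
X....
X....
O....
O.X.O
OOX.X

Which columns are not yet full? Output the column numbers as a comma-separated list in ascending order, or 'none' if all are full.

Answer: 0,1,2,3,4

Derivation:
col 0: top cell = '.' → open
col 1: top cell = '.' → open
col 2: top cell = '.' → open
col 3: top cell = '.' → open
col 4: top cell = '.' → open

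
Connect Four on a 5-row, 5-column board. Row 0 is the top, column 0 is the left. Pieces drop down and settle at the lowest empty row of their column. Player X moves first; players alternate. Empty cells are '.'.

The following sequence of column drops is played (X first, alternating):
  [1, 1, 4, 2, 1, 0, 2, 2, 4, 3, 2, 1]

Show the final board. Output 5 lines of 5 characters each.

Move 1: X drops in col 1, lands at row 4
Move 2: O drops in col 1, lands at row 3
Move 3: X drops in col 4, lands at row 4
Move 4: O drops in col 2, lands at row 4
Move 5: X drops in col 1, lands at row 2
Move 6: O drops in col 0, lands at row 4
Move 7: X drops in col 2, lands at row 3
Move 8: O drops in col 2, lands at row 2
Move 9: X drops in col 4, lands at row 3
Move 10: O drops in col 3, lands at row 4
Move 11: X drops in col 2, lands at row 1
Move 12: O drops in col 1, lands at row 1

Answer: .....
.OX..
.XO..
.OX.X
OXOOX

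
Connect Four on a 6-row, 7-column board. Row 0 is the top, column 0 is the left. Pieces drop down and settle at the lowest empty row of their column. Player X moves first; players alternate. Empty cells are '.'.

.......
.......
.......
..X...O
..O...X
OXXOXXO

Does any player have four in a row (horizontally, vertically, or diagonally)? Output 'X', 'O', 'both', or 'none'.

none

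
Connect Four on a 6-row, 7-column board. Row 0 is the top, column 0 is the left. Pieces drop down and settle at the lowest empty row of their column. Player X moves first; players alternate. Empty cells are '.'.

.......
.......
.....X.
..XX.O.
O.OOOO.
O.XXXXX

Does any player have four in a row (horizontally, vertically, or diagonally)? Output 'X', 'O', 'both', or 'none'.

both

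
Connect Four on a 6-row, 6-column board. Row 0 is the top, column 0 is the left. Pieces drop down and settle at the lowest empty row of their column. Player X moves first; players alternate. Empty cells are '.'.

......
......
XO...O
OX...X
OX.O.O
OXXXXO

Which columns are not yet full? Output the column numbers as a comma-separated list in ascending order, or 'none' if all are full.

Answer: 0,1,2,3,4,5

Derivation:
col 0: top cell = '.' → open
col 1: top cell = '.' → open
col 2: top cell = '.' → open
col 3: top cell = '.' → open
col 4: top cell = '.' → open
col 5: top cell = '.' → open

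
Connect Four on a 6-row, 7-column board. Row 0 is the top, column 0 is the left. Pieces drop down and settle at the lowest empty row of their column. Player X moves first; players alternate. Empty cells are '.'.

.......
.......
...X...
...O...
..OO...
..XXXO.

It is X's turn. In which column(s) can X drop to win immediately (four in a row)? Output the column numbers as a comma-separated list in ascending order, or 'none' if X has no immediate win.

col 0: drop X → no win
col 1: drop X → WIN!
col 2: drop X → no win
col 3: drop X → no win
col 4: drop X → no win
col 5: drop X → no win
col 6: drop X → no win

Answer: 1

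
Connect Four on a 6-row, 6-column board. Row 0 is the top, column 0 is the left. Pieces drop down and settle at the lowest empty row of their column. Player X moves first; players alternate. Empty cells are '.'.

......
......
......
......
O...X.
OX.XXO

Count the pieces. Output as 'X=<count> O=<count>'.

X=4 O=3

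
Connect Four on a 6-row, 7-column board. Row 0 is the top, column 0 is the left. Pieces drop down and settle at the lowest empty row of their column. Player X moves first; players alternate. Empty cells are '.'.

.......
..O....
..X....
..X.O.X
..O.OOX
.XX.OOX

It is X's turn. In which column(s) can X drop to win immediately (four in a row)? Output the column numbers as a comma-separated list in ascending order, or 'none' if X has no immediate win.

col 0: drop X → no win
col 1: drop X → no win
col 2: drop X → no win
col 3: drop X → no win
col 4: drop X → no win
col 5: drop X → no win
col 6: drop X → WIN!

Answer: 6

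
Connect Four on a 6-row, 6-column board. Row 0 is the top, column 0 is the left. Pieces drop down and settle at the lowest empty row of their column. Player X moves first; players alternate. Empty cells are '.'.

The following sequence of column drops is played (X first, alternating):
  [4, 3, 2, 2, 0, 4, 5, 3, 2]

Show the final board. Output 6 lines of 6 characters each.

Move 1: X drops in col 4, lands at row 5
Move 2: O drops in col 3, lands at row 5
Move 3: X drops in col 2, lands at row 5
Move 4: O drops in col 2, lands at row 4
Move 5: X drops in col 0, lands at row 5
Move 6: O drops in col 4, lands at row 4
Move 7: X drops in col 5, lands at row 5
Move 8: O drops in col 3, lands at row 4
Move 9: X drops in col 2, lands at row 3

Answer: ......
......
......
..X...
..OOO.
X.XOXX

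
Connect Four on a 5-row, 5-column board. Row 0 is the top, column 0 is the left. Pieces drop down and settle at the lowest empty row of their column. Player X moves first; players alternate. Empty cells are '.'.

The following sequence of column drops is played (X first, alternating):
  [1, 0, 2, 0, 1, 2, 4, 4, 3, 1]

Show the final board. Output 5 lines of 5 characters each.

Answer: .....
.....
.O...
OXO.O
OXXXX

Derivation:
Move 1: X drops in col 1, lands at row 4
Move 2: O drops in col 0, lands at row 4
Move 3: X drops in col 2, lands at row 4
Move 4: O drops in col 0, lands at row 3
Move 5: X drops in col 1, lands at row 3
Move 6: O drops in col 2, lands at row 3
Move 7: X drops in col 4, lands at row 4
Move 8: O drops in col 4, lands at row 3
Move 9: X drops in col 3, lands at row 4
Move 10: O drops in col 1, lands at row 2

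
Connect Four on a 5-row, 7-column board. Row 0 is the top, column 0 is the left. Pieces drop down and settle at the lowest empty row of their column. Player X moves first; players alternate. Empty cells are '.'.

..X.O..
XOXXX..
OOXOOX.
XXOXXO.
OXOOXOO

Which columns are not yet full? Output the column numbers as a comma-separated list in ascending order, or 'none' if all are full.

col 0: top cell = '.' → open
col 1: top cell = '.' → open
col 2: top cell = 'X' → FULL
col 3: top cell = '.' → open
col 4: top cell = 'O' → FULL
col 5: top cell = '.' → open
col 6: top cell = '.' → open

Answer: 0,1,3,5,6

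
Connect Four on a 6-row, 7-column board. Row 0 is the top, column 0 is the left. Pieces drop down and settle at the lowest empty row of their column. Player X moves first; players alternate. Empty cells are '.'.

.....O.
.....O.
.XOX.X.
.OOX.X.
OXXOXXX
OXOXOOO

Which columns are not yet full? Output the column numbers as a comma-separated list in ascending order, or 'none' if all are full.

Answer: 0,1,2,3,4,6

Derivation:
col 0: top cell = '.' → open
col 1: top cell = '.' → open
col 2: top cell = '.' → open
col 3: top cell = '.' → open
col 4: top cell = '.' → open
col 5: top cell = 'O' → FULL
col 6: top cell = '.' → open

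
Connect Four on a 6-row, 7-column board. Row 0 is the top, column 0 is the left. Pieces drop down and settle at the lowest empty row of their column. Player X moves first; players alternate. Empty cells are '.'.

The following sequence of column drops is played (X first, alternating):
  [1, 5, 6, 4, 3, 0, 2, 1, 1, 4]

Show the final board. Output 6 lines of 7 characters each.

Answer: .......
.......
.......
.X.....
.O..O..
OXXXOOX

Derivation:
Move 1: X drops in col 1, lands at row 5
Move 2: O drops in col 5, lands at row 5
Move 3: X drops in col 6, lands at row 5
Move 4: O drops in col 4, lands at row 5
Move 5: X drops in col 3, lands at row 5
Move 6: O drops in col 0, lands at row 5
Move 7: X drops in col 2, lands at row 5
Move 8: O drops in col 1, lands at row 4
Move 9: X drops in col 1, lands at row 3
Move 10: O drops in col 4, lands at row 4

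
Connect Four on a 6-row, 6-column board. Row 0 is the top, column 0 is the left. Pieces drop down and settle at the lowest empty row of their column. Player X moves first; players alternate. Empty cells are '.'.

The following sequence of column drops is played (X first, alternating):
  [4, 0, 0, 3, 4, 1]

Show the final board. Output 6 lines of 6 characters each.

Move 1: X drops in col 4, lands at row 5
Move 2: O drops in col 0, lands at row 5
Move 3: X drops in col 0, lands at row 4
Move 4: O drops in col 3, lands at row 5
Move 5: X drops in col 4, lands at row 4
Move 6: O drops in col 1, lands at row 5

Answer: ......
......
......
......
X...X.
OO.OX.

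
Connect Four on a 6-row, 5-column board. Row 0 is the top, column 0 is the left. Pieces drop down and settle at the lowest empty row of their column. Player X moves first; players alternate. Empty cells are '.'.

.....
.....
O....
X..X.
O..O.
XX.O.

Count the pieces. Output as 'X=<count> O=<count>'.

X=4 O=4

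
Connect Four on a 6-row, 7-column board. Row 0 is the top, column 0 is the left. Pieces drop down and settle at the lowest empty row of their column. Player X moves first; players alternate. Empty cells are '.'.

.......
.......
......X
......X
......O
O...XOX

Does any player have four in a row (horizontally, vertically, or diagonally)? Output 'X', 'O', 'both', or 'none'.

none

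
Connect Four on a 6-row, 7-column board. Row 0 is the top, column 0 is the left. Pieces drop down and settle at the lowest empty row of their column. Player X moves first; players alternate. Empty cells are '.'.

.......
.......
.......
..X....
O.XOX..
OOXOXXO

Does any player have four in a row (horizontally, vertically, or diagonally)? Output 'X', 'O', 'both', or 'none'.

none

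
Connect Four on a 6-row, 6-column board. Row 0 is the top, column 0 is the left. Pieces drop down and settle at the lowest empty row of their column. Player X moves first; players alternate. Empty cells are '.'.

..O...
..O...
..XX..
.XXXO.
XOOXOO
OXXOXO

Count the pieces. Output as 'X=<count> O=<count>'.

X=10 O=10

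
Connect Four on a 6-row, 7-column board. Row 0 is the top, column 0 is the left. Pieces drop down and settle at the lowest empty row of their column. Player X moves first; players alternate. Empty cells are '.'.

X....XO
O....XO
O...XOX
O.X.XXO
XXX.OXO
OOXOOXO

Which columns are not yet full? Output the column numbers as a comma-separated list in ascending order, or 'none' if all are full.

Answer: 1,2,3,4

Derivation:
col 0: top cell = 'X' → FULL
col 1: top cell = '.' → open
col 2: top cell = '.' → open
col 3: top cell = '.' → open
col 4: top cell = '.' → open
col 5: top cell = 'X' → FULL
col 6: top cell = 'O' → FULL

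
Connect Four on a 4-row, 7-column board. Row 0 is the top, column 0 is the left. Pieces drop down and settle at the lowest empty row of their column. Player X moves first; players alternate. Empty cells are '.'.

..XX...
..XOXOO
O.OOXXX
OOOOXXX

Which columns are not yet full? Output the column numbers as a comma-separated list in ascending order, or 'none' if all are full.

Answer: 0,1,4,5,6

Derivation:
col 0: top cell = '.' → open
col 1: top cell = '.' → open
col 2: top cell = 'X' → FULL
col 3: top cell = 'X' → FULL
col 4: top cell = '.' → open
col 5: top cell = '.' → open
col 6: top cell = '.' → open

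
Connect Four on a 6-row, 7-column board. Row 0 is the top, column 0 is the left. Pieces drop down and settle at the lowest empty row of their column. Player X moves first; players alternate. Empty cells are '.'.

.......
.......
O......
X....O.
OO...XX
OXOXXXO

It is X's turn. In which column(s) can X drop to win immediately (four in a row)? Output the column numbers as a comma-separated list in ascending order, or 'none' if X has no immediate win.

col 0: drop X → no win
col 1: drop X → no win
col 2: drop X → no win
col 3: drop X → no win
col 4: drop X → no win
col 5: drop X → no win
col 6: drop X → no win

Answer: none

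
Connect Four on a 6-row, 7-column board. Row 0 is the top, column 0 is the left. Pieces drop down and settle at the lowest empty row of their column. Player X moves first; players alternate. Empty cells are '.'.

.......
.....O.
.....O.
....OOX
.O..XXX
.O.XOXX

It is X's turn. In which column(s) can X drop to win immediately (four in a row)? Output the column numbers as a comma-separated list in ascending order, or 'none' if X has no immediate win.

col 0: drop X → no win
col 1: drop X → no win
col 2: drop X → no win
col 3: drop X → WIN!
col 4: drop X → no win
col 5: drop X → no win
col 6: drop X → WIN!

Answer: 3,6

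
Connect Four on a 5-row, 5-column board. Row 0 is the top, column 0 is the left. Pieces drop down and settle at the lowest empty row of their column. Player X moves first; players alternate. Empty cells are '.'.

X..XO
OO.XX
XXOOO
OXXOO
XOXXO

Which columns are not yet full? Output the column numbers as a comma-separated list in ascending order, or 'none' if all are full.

col 0: top cell = 'X' → FULL
col 1: top cell = '.' → open
col 2: top cell = '.' → open
col 3: top cell = 'X' → FULL
col 4: top cell = 'O' → FULL

Answer: 1,2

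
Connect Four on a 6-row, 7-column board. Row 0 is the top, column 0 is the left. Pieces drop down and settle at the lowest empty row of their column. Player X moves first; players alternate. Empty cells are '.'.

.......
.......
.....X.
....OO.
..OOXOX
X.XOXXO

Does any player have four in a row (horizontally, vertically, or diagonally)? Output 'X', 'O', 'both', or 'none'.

none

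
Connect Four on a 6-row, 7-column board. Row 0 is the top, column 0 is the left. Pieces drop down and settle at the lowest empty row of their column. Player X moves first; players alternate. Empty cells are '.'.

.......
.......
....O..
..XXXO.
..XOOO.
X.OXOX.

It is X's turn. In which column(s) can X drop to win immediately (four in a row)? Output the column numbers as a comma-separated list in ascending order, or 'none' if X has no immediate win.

col 0: drop X → no win
col 1: drop X → no win
col 2: drop X → no win
col 3: drop X → no win
col 4: drop X → no win
col 5: drop X → no win
col 6: drop X → no win

Answer: none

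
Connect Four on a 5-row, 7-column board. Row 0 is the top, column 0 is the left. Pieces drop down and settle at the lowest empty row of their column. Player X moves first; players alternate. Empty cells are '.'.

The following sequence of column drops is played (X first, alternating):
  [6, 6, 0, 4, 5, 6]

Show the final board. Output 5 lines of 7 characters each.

Move 1: X drops in col 6, lands at row 4
Move 2: O drops in col 6, lands at row 3
Move 3: X drops in col 0, lands at row 4
Move 4: O drops in col 4, lands at row 4
Move 5: X drops in col 5, lands at row 4
Move 6: O drops in col 6, lands at row 2

Answer: .......
.......
......O
......O
X...OXX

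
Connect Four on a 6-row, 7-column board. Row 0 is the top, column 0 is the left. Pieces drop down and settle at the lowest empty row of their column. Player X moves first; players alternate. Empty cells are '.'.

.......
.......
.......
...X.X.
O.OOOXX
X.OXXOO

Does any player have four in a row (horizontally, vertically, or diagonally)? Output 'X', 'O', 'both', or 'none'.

none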